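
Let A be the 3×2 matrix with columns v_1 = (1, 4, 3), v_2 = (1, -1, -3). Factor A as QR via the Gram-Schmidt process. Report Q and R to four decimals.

e_1 = v_1/‖v_1‖ = (1, 4, 3)/5.0990 = (0.1961, 0.7845, 0.5883).
r_{12} = e_1·v_2 = -2.3534.
u_2 = v_2 + 2.3534·e_1 = (1.4615, 0.8462, -1.6154).
‖u_2‖ = 2.3370, so e_2 = (0.6254, 0.3621, -0.6912).

Q = [[0.1961, 0.6254], [0.7845, 0.3621], [0.5883, -0.6912]], R = [[5.0990, -2.3534], [0.0000, 2.3370]]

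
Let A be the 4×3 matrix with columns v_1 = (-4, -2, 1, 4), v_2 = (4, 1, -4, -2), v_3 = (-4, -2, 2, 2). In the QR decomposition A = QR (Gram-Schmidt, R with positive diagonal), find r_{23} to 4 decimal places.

q_1 = v_1/‖v_1‖ = (-4, -2, 1, 4)/6.0828 = (-0.6576, -0.3288, 0.1644, 0.6576).
r_{12} = q_1·v_2 = -4.9320.
u_2 = v_2 + 4.9320·q_1 = (0.7568, -0.6216, -3.1892, 1.2432).
‖u_2‖ = 3.5603, so q_2 = (0.2126, -0.1746, -0.8958, 0.3492).
r_{23} = q_2·v_3 = -1.5942.

r_{23} = -1.5942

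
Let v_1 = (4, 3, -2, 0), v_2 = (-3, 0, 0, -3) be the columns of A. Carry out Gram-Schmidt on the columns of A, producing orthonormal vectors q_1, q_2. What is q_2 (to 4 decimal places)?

v_1 = (4, 3, -2, 0); ‖v_1‖ = 5.3852, so q_1 = (0.7428, 0.5571, -0.3714, 0.0000).
q_1·v_2 = 0.7428·(-3) + 0.5571·0 + (-0.3714)·0 + 0.0000·(-3) = -2.2283.
u_2 = v_2 + 2.2283·q_1 = (-1.3448, 1.2414, -0.8276, -3.0000).
‖u_2‖ = 3.6103, so q_2 = (-0.3725, 0.3438, -0.2292, -0.8309).

q_2 = (-0.3725, 0.3438, -0.2292, -0.8309)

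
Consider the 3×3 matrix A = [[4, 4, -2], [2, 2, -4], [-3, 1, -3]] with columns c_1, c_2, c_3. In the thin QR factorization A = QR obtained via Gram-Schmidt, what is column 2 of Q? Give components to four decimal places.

e_2 = (0.4983, 0.2491, 0.8305)

e_1 = c_1/‖c_1‖ = (4, 2, -3)/5.3852 = (0.7428, 0.3714, -0.5571).
r_{12} = e_1·c_2 = 3.1568.
u_2 = c_2 − 3.1568·e_1 = (1.6552, 0.8276, 2.7586).
‖u_2‖ = 3.3218, so e_2 = (0.4983, 0.2491, 0.8305).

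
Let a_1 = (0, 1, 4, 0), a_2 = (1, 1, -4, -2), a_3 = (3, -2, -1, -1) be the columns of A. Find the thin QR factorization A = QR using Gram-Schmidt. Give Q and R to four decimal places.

a_1 = (0, 1, 4, 0); ‖a_1‖ = 4.1231, so q_1 = (0.0000, 0.2425, 0.9701, 0.0000).
q_1·a_2 = 0.0000·1 + 0.2425·1 + 0.9701·(-4) + 0.0000·(-2) = -3.6380.
u_2 = a_2 + 3.6380·q_1 = (1.0000, 1.8824, -0.4706, -2.0000).
‖u_2‖ = 2.9605, so q_2 = (0.3378, 0.6358, -0.1590, -0.6756).
q_1·a_3 = 0.0000·3 + 0.2425·(-2) + 0.9701·(-1) + 0.0000·(-1) = -1.4552; q_2·a_3 = 0.3378·3 + 0.6358·(-2) + (-0.1590)·(-1) + (-0.6756)·(-1) = 0.5762.
u_3 = a_3 + 1.4552·q_1 − 0.5762·q_2 = (2.8054, -2.0134, 0.5034, -0.6107).
‖u_3‖ = 3.5426, so q_3 = (0.7919, -0.5683, 0.1421, -0.1724).

Q = [[0.0000, 0.3378, 0.7919], [0.2425, 0.6358, -0.5683], [0.9701, -0.1590, 0.1421], [0.0000, -0.6756, -0.1724]], R = [[4.1231, -3.6380, -1.4552], [0.0000, 2.9605, 0.5762], [0.0000, 0.0000, 3.5426]]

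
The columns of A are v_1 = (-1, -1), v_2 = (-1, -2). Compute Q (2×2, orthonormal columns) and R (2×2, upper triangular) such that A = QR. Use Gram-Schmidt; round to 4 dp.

Q = [[-0.7071, 0.7071], [-0.7071, -0.7071]], R = [[1.4142, 2.1213], [0.0000, 0.7071]]

e_1 = v_1/‖v_1‖ = (-1, -1)/1.4142 = (-0.7071, -0.7071).
r_{12} = e_1·v_2 = 2.1213.
u_2 = v_2 − 2.1213·e_1 = (0.5000, -0.5000).
‖u_2‖ = 0.7071, so e_2 = (0.7071, -0.7071).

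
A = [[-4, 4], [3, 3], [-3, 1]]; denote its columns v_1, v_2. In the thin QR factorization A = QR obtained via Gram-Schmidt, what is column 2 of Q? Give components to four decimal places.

q_2 = (0.5880, 0.8085, 0.0245)

v_1 = (-4, 3, -3); ‖v_1‖ = 5.8310, so q_1 = (-0.6860, 0.5145, -0.5145).
q_1·v_2 = (-0.6860)·4 + 0.5145·3 + (-0.5145)·1 = -1.7150.
u_2 = v_2 + 1.7150·q_1 = (2.8235, 3.8824, 0.1176).
‖u_2‖ = 4.8020, so q_2 = (0.5880, 0.8085, 0.0245).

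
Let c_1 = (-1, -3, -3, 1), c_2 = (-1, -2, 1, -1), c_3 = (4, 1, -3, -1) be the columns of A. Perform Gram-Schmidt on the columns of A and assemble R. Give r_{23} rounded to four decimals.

r_{23} = -3.1845

c_1 = (-1, -3, -3, 1); ‖c_1‖ = 4.4721, so q_1 = (-0.2236, -0.6708, -0.6708, 0.2236).
q_1·c_2 = (-0.2236)·(-1) + (-0.6708)·(-2) + (-0.6708)·1 + 0.2236·(-1) = 0.6708.
u_2 = c_2 − 0.6708·q_1 = (-0.8500, -1.5500, 1.4500, -1.1500).
‖u_2‖ = 2.5593, so q_2 = (-0.3321, -0.6056, 0.5666, -0.4493).
r_{23} = q_2·c_3 = -3.1845.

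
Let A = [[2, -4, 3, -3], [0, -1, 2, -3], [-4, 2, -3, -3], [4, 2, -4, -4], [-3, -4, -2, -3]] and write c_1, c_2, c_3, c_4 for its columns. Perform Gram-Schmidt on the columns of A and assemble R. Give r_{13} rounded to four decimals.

r_{13} = 1.1926

e_1 = c_1/‖c_1‖ = (2, 0, -4, 4, -3)/6.7082 = (0.2981, 0.0000, -0.5963, 0.5963, -0.4472).
r_{13} = e_1·c_3 = 1.1926.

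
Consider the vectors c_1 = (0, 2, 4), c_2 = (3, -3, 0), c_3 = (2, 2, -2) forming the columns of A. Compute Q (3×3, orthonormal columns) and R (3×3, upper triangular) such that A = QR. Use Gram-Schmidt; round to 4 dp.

Q = [[0.0000, 0.7454, 0.6667], [0.4472, -0.5963, 0.6667], [0.8944, 0.2981, -0.3333]], R = [[4.4721, -1.3416, -0.8944], [0.0000, 4.0249, -0.2981], [0.0000, 0.0000, 3.3333]]

q_1 = c_1/‖c_1‖ = (0, 2, 4)/4.4721 = (0.0000, 0.4472, 0.8944).
r_{12} = q_1·c_2 = -1.3416.
u_2 = c_2 + 1.3416·q_1 = (3.0000, -2.4000, 1.2000).
‖u_2‖ = 4.0249, so q_2 = (0.7454, -0.5963, 0.2981).
r_{13} = q_1·c_3 = -0.8944; r_{23} = q_2·c_3 = -0.2981.
u_3 = c_3 + 0.8944·q_1 + 0.2981·q_2 = (2.2222, 2.2222, -1.1111).
‖u_3‖ = 3.3333, so q_3 = (0.6667, 0.6667, -0.3333).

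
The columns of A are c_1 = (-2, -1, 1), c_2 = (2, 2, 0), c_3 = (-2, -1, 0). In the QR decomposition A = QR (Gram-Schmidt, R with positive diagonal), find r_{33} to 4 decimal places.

r_{33} = 0.5774

c_1 = (-2, -1, 1); ‖c_1‖ = 2.4495, so q_1 = (-0.8165, -0.4082, 0.4082).
q_1·c_2 = (-0.8165)·2 + (-0.4082)·2 + 0.4082·0 = -2.4495.
u_2 = c_2 + 2.4495·q_1 = (0.0000, 1.0000, 1.0000).
‖u_2‖ = 1.4142, so q_2 = (0.0000, 0.7071, 0.7071).
q_1·c_3 = (-0.8165)·(-2) + (-0.4082)·(-1) + 0.4082·0 = 2.0412; q_2·c_3 = (0.0000)·(-2) + 0.7071·(-1) + 0.7071·0 = -0.7071.
u_3 = c_3 − 2.0412·q_1 + 0.7071·q_2 = (-0.3333, 0.3333, -0.3333).
r_{33} = ‖u_3‖ = 0.5774.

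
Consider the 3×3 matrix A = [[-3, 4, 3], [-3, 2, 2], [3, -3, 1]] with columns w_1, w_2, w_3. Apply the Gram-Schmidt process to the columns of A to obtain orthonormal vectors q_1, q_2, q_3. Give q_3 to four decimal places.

w_1 = (-3, -3, 3); ‖w_1‖ = 5.1962, so q_1 = (-0.5774, -0.5774, 0.5774).
q_1·w_2 = (-0.5774)·4 + (-0.5774)·2 + 0.5774·(-3) = -5.1962.
u_2 = w_2 + 5.1962·q_1 = (1.0000, -1.0000, 0.0000).
‖u_2‖ = 1.4142, so q_2 = (0.7071, -0.7071, 0.0000).
q_1·w_3 = (-0.5774)·3 + (-0.5774)·2 + 0.5774·1 = -2.3094; q_2·w_3 = 0.7071·3 + (-0.7071)·2 + 0.0000·1 = 0.7071.
u_3 = w_3 + 2.3094·q_1 − 0.7071·q_2 = (1.1667, 1.1667, 2.3333).
‖u_3‖ = 2.8577, so q_3 = (0.4082, 0.4082, 0.8165).

q_3 = (0.4082, 0.4082, 0.8165)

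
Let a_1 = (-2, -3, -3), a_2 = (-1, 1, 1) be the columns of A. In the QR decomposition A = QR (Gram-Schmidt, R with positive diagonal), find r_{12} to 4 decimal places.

a_1 = (-2, -3, -3); ‖a_1‖ = 4.6904, so q_1 = (-0.4264, -0.6396, -0.6396).
r_{12} = q_1·a_2 = -0.8528.

r_{12} = -0.8528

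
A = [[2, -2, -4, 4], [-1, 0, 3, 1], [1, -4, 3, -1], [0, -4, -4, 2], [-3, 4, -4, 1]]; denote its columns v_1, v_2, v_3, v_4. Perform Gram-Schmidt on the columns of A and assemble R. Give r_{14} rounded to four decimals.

e_1 = v_1/‖v_1‖ = (2, -1, 1, 0, -3)/3.8730 = (0.5164, -0.2582, 0.2582, 0.0000, -0.7746).
r_{14} = e_1·v_4 = 0.7746.

r_{14} = 0.7746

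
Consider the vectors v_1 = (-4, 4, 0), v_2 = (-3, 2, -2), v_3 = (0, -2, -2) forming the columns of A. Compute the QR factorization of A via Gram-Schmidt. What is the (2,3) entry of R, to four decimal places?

v_1 = (-4, 4, 0); ‖v_1‖ = 5.6569, so e_1 = (-0.7071, 0.7071, 0.0000).
e_1·v_2 = (-0.7071)·(-3) + 0.7071·2 + 0.0000·(-2) = 3.5355.
u_2 = v_2 − 3.5355·e_1 = (-0.5000, -0.5000, -2.0000).
‖u_2‖ = 2.1213, so e_2 = (-0.2357, -0.2357, -0.9428).
r_{23} = e_2·v_3 = 2.3570.

r_{23} = 2.3570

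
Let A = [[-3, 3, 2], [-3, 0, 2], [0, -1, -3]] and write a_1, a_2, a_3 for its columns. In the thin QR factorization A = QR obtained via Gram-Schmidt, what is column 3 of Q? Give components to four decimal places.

a_1 = (-3, -3, 0); ‖a_1‖ = 4.2426, so e_1 = (-0.7071, -0.7071, 0.0000).
e_1·a_2 = (-0.7071)·3 + (-0.7071)·0 + 0.0000·(-1) = -2.1213.
u_2 = a_2 + 2.1213·e_1 = (1.5000, -1.5000, -1.0000).
‖u_2‖ = 2.3452, so e_2 = (0.6396, -0.6396, -0.4264).
e_1·a_3 = (-0.7071)·2 + (-0.7071)·2 + 0.0000·(-3) = -2.8284; e_2·a_3 = 0.6396·2 + (-0.6396)·2 + (-0.4264)·(-3) = 1.2792.
u_3 = a_3 + 2.8284·e_1 − 1.2792·e_2 = (-0.8182, 0.8182, -2.4545).
‖u_3‖ = 2.7136, so e_3 = (-0.3015, 0.3015, -0.9045).

e_3 = (-0.3015, 0.3015, -0.9045)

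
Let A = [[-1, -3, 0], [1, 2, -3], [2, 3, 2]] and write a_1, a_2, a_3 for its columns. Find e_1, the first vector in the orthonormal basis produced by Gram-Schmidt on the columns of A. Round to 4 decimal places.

e_1 = (-0.4082, 0.4082, 0.8165)

a_1 = (-1, 1, 2); ‖a_1‖ = 2.4495, so e_1 = (-0.4082, 0.4082, 0.8165).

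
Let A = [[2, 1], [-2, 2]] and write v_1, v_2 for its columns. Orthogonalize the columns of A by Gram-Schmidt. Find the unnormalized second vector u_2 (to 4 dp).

u_2 = (1.5000, 1.5000)

q_1 = v_1/‖v_1‖ = (2, -2)/2.8284 = (0.7071, -0.7071).
r_{12} = q_1·v_2 = -0.7071.
u_2 = v_2 + 0.7071·q_1 = (1.5000, 1.5000).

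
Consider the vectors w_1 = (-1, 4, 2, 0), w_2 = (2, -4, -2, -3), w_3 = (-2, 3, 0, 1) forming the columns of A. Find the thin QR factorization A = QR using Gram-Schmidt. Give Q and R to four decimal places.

Q = [[-0.2182, 0.3019, -0.5510], [0.8729, 0.0604, 0.2497], [0.4364, 0.0302, -0.7748], [0.0000, -0.9510, -0.1837]], R = [[4.5826, -4.8008, 3.0551], [0.0000, 3.1547, -1.3736], [0.0000, 0.0000, 1.6673]]

w_1 = (-1, 4, 2, 0); ‖w_1‖ = 4.5826, so e_1 = (-0.2182, 0.8729, 0.4364, 0.0000).
e_1·w_2 = (-0.2182)·2 + 0.8729·(-4) + 0.4364·(-2) + 0.0000·(-3) = -4.8008.
u_2 = w_2 + 4.8008·e_1 = (0.9524, 0.1905, 0.0952, -3.0000).
‖u_2‖ = 3.1547, so e_2 = (0.3019, 0.0604, 0.0302, -0.9510).
e_1·w_3 = (-0.2182)·(-2) + 0.8729·3 + 0.4364·0 + 0.0000·1 = 3.0551; e_2·w_3 = 0.3019·(-2) + 0.0604·3 + 0.0302·0 + (-0.9510)·1 = -1.3736.
u_3 = w_3 − 3.0551·e_1 + 1.3736·e_2 = (-0.9187, 0.4163, -1.2919, -0.3062).
‖u_3‖ = 1.6673, so e_3 = (-0.5510, 0.2497, -0.7748, -0.1837).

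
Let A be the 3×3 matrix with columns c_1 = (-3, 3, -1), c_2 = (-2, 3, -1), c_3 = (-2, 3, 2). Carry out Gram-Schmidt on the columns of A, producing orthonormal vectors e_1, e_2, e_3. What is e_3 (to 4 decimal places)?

c_1 = (-3, 3, -1); ‖c_1‖ = 4.3589, so e_1 = (-0.6882, 0.6882, -0.2294).
e_1·c_2 = (-0.6882)·(-2) + 0.6882·3 + (-0.2294)·(-1) = 3.6707.
u_2 = c_2 − 3.6707·e_1 = (0.5263, 0.4737, -0.1579).
‖u_2‖ = 0.7255, so e_2 = (0.7255, 0.6529, -0.2176).
e_1·c_3 = (-0.6882)·(-2) + 0.6882·3 + (-0.2294)·2 = 2.9824; e_2·c_3 = 0.7255·(-2) + 0.6529·3 + (-0.2176)·2 = 0.0725.
u_3 = c_3 − 2.9824·e_1 − 0.0725·e_2 = (0.0000, 0.9000, 2.7000).
‖u_3‖ = 2.8460, so e_3 = (0.0000, 0.3162, 0.9487).

e_3 = (0.0000, 0.3162, 0.9487)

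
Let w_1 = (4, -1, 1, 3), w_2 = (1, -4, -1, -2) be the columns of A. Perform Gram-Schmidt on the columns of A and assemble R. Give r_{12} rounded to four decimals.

w_1 = (4, -1, 1, 3); ‖w_1‖ = 5.1962, so q_1 = (0.7698, -0.1925, 0.1925, 0.5774).
r_{12} = q_1·w_2 = 0.1925.

r_{12} = 0.1925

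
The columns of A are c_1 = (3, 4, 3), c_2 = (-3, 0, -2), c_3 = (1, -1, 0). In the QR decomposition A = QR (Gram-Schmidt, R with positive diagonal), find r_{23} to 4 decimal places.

c_1 = (3, 4, 3); ‖c_1‖ = 5.8310, so e_1 = (0.5145, 0.6860, 0.5145).
e_1·c_2 = 0.5145·(-3) + 0.6860·0 + 0.5145·(-2) = -2.5725.
u_2 = c_2 + 2.5725·e_1 = (-1.6765, 1.7647, -0.6765).
‖u_2‖ = 2.5263, so e_2 = (-0.6636, 0.6985, -0.2678).
r_{23} = e_2·c_3 = -1.3621.

r_{23} = -1.3621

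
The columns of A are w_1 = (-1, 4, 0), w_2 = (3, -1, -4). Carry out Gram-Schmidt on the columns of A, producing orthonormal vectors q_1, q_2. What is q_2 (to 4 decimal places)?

q_2 = (0.5383, 0.1346, -0.8319)

q_1 = w_1/‖w_1‖ = (-1, 4, 0)/4.1231 = (-0.2425, 0.9701, 0.0000).
r_{12} = q_1·w_2 = -1.6977.
u_2 = w_2 + 1.6977·q_1 = (2.5882, 0.6471, -4.0000).
‖u_2‖ = 4.8081, so q_2 = (0.5383, 0.1346, -0.8319).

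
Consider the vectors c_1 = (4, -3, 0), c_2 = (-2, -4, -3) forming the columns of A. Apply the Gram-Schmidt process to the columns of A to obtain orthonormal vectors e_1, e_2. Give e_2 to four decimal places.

e_2 = (-0.4957, -0.6610, -0.5633)

c_1 = (4, -3, 0); ‖c_1‖ = 5.0000, so e_1 = (0.8000, -0.6000, 0.0000).
e_1·c_2 = 0.8000·(-2) + (-0.6000)·(-4) + 0.0000·(-3) = 0.8000.
u_2 = c_2 − 0.8000·e_1 = (-2.6400, -3.5200, -3.0000).
‖u_2‖ = 5.3254, so e_2 = (-0.4957, -0.6610, -0.5633).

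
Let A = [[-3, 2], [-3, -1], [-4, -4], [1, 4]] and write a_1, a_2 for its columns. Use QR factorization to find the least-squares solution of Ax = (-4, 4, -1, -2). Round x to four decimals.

a_1 = (-3, -3, -4, 1); ‖a_1‖ = 5.9161, so e_1 = (-0.5071, -0.5071, -0.6761, 0.1690).
e_1·a_2 = (-0.5071)·2 + (-0.5071)·(-1) + (-0.6761)·(-4) + 0.1690·4 = 2.8735.
u_2 = a_2 − 2.8735·e_1 = (3.4571, 0.4571, -2.0571, 3.5143).
‖u_2‖ = 5.3612, so e_2 = (0.6448, 0.0853, -0.3837, 0.6555).
Qᵀb = (0.3381, -3.1656).
Back-substitute: x_2 = -3.1656/5.3612 = -0.5905.
x_1 = (0.3381 − 2.8735·(-0.5905))/5.9161 = 0.3439.

x = (0.3439, -0.5905)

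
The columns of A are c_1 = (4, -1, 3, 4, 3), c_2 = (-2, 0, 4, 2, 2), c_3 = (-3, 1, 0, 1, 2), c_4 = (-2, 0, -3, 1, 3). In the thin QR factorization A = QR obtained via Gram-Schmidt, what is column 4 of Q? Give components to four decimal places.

c_1 = (4, -1, 3, 4, 3); ‖c_1‖ = 7.1414, so e_1 = (0.5601, -0.1400, 0.4201, 0.5601, 0.4201).
e_1·c_2 = 0.5601·(-2) + (-0.1400)·0 + 0.4201·4 + 0.5601·2 + 0.4201·2 = 2.5205.
u_2 = c_2 − 2.5205·e_1 = (-3.4118, 0.3529, 2.9412, 0.5882, 0.9412).
‖u_2‖ = 4.6526, so e_2 = (-0.7333, 0.0759, 0.6322, 0.1264, 0.2023).
e_1·c_3 = 0.5601·(-3) + (-0.1400)·1 + 0.4201·0 + 0.5601·1 + 0.4201·2 = -0.4201; e_2·c_3 = (-0.7333)·(-3) + 0.0759·1 + 0.6322·0 + 0.1264·1 + 0.2023·2 = 2.8068.
u_3 = c_3 + 0.4201·e_1 − 2.8068·e_2 = (-0.7065, 0.7283, -1.5978, 0.8804, 1.6087).
‖u_3‖ = 2.6355, so e_3 = (-0.2681, 0.2763, -0.6063, 0.3341, 0.6104).
e_1·c_4 = 0.5601·(-2) + (-0.1400)·0 + 0.4201·(-3) + 0.5601·1 + 0.4201·3 = -0.5601; e_2·c_4 = (-0.7333)·(-2) + 0.0759·0 + 0.6322·(-3) + 0.1264·1 + 0.2023·3 = 0.3034; e_3·c_4 = (-0.2681)·(-2) + 0.2763·0 + (-0.6063)·(-3) + 0.3341·1 + 0.6104·3 = 4.5203.
u_4 = c_4 + 0.5601·e_1 − 0.3034·e_2 − 4.5203·e_3 = (-0.2520, -1.3505, -0.2160, -0.2347, 0.4147).
‖u_4‖ = 1.4701, so e_4 = (-0.1714, -0.9187, -0.1469, -0.1597, 0.2821).

e_4 = (-0.1714, -0.9187, -0.1469, -0.1597, 0.2821)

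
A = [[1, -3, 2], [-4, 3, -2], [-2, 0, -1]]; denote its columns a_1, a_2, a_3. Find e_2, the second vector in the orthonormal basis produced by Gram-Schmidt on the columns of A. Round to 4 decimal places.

e_1 = a_1/‖a_1‖ = (1, -4, -2)/4.5826 = (0.2182, -0.8729, -0.4364).
r_{12} = e_1·a_2 = -3.2733.
u_2 = a_2 + 3.2733·e_1 = (-2.2857, 0.1429, -1.4286).
‖u_2‖ = 2.6992, so e_2 = (-0.8468, 0.0529, -0.5293).

e_2 = (-0.8468, 0.0529, -0.5293)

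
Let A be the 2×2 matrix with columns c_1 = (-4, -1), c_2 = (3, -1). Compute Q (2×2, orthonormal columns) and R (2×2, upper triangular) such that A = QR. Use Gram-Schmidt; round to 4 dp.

c_1 = (-4, -1); ‖c_1‖ = 4.1231, so q_1 = (-0.9701, -0.2425).
q_1·c_2 = (-0.9701)·3 + (-0.2425)·(-1) = -2.6679.
u_2 = c_2 + 2.6679·q_1 = (0.4118, -1.6471).
‖u_2‖ = 1.6977, so q_2 = (0.2425, -0.9701).

Q = [[-0.9701, 0.2425], [-0.2425, -0.9701]], R = [[4.1231, -2.6679], [0.0000, 1.6977]]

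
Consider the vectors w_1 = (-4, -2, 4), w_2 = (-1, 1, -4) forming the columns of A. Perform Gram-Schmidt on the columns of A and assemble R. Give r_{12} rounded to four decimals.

r_{12} = -2.3333

q_1 = w_1/‖w_1‖ = (-4, -2, 4)/6.0000 = (-0.6667, -0.3333, 0.6667).
r_{12} = q_1·w_2 = -2.3333.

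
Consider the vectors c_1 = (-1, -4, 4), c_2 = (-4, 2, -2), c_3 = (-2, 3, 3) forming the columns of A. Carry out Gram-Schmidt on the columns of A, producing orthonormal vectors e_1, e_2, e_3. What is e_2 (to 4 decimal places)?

e_2 = (-0.9847, 0.1231, -0.1231)

e_1 = c_1/‖c_1‖ = (-1, -4, 4)/5.7446 = (-0.1741, -0.6963, 0.6963).
r_{12} = e_1·c_2 = -2.0889.
u_2 = c_2 + 2.0889·e_1 = (-4.3636, 0.5455, -0.5455).
‖u_2‖ = 4.4313, so e_2 = (-0.9847, 0.1231, -0.1231).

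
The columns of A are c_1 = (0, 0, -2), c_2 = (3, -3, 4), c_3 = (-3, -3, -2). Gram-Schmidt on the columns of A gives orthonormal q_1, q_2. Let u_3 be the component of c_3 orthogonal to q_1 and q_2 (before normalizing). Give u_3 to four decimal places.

u_3 = (-3.0000, -3.0000, 0.0000)

q_1 = c_1/‖c_1‖ = (0, 0, -2)/2.0000 = (0.0000, 0.0000, -1.0000).
r_{12} = q_1·c_2 = -4.0000.
u_2 = c_2 + 4.0000·q_1 = (3.0000, -3.0000, 0.0000).
‖u_2‖ = 4.2426, so q_2 = (0.7071, -0.7071, 0.0000).
r_{13} = q_1·c_3 = 2.0000; r_{23} = q_2·c_3 = 0.0000.
u_3 = c_3 − 2.0000·q_1 + 0.0000·q_2 = (-3.0000, -3.0000, 0.0000).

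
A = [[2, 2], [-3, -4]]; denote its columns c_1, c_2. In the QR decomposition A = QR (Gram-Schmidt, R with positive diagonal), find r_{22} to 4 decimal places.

r_{22} = 0.5547

c_1 = (2, -3); ‖c_1‖ = 3.6056, so e_1 = (0.5547, -0.8321).
e_1·c_2 = 0.5547·2 + (-0.8321)·(-4) = 4.4376.
u_2 = c_2 − 4.4376·e_1 = (-0.4615, -0.3077).
r_{22} = ‖u_2‖ = 0.5547.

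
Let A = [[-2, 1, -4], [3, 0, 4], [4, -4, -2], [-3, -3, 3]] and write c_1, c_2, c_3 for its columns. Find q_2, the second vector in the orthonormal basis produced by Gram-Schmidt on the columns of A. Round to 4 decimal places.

q_2 = (0.1077, 0.1454, -0.6248, -0.7595)

c_1 = (-2, 3, 4, -3); ‖c_1‖ = 6.1644, so q_1 = (-0.3244, 0.4867, 0.6489, -0.4867).
q_1·c_2 = (-0.3244)·1 + 0.4867·0 + 0.6489·(-4) + (-0.4867)·(-3) = -1.4600.
u_2 = c_2 + 1.4600·q_1 = (0.5263, 0.7105, -3.0526, -3.7105).
‖u_2‖ = 4.8855, so q_2 = (0.1077, 0.1454, -0.6248, -0.7595).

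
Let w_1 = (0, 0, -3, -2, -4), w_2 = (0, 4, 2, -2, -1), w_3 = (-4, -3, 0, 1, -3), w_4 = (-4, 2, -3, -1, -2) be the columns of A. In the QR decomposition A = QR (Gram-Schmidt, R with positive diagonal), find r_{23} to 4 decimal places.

r_{23} = -2.3444

w_1 = (0, 0, -3, -2, -4); ‖w_1‖ = 5.3852, so e_1 = (0.0000, 0.0000, -0.5571, -0.3714, -0.7428).
e_1·w_2 = 0.0000·0 + 0.0000·4 + (-0.5571)·2 + (-0.3714)·(-2) + (-0.7428)·(-1) = 0.3714.
u_2 = w_2 − 0.3714·e_1 = (0.0000, 4.0000, 2.2069, -1.8621, -0.7241).
‖u_2‖ = 4.9862, so e_2 = (0.0000, 0.8022, 0.4426, -0.3734, -0.1452).
r_{23} = e_2·w_3 = -2.3444.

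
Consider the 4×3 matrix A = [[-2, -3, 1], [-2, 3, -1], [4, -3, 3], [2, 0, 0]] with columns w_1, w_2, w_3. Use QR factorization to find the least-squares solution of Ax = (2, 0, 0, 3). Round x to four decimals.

w_1 = (-2, -2, 4, 2); ‖w_1‖ = 5.2915, so e_1 = (-0.3780, -0.3780, 0.7559, 0.3780).
e_1·w_2 = (-0.3780)·(-3) + (-0.3780)·3 + 0.7559·(-3) + 0.3780·0 = -2.2678.
u_2 = w_2 + 2.2678·e_1 = (-3.8571, 2.1429, -1.2857, 0.8571).
‖u_2‖ = 4.6752, so e_2 = (-0.8250, 0.4583, -0.2750, 0.1833).
e_1·w_3 = (-0.3780)·1 + (-0.3780)·(-1) + 0.7559·3 + 0.3780·0 = 2.2678; e_2·w_3 = (-0.8250)·1 + 0.4583·(-1) + (-0.2750)·3 + 0.1833·0 = -2.1084.
u_3 = w_3 − 2.2678·e_1 + 2.1084·e_2 = (0.1176, 0.8235, 0.7059, -0.4706).
‖u_3‖ = 1.1882, so e_3 = (0.0990, 0.6931, 0.5941, -0.3961).
Qᵀb = (0.3780, -1.1000, -0.9901).
Back-substitute: x_3 = -0.9901/1.1882 = -0.8333.
x_2 = (-1.1000 + 2.1084·(-0.8333))/4.6752 = -0.6111.
x_1 = (0.3780 + 2.2678·(-0.6111) − 2.2678·(-0.8333))/5.2915 = 0.1667.

x = (0.1667, -0.6111, -0.8333)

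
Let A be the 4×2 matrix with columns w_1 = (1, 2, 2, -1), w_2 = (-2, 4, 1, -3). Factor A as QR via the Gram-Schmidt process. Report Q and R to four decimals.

q_1 = w_1/‖w_1‖ = (1, 2, 2, -1)/3.1623 = (0.3162, 0.6325, 0.6325, -0.3162).
r_{12} = q_1·w_2 = 3.4785.
u_2 = w_2 − 3.4785·q_1 = (-3.1000, 1.8000, -1.2000, -1.9000).
‖u_2‖ = 4.2308, so q_2 = (-0.7327, 0.4254, -0.2836, -0.4491).

Q = [[0.3162, -0.7327], [0.6325, 0.4254], [0.6325, -0.2836], [-0.3162, -0.4491]], R = [[3.1623, 3.4785], [0.0000, 4.2308]]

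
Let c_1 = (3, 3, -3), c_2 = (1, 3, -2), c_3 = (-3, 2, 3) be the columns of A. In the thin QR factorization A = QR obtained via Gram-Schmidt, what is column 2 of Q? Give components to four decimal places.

q_2 = (-0.7071, 0.7071, 0.0000)

c_1 = (3, 3, -3); ‖c_1‖ = 5.1962, so q_1 = (0.5774, 0.5774, -0.5774).
q_1·c_2 = 0.5774·1 + 0.5774·3 + (-0.5774)·(-2) = 3.4641.
u_2 = c_2 − 3.4641·q_1 = (-1.0000, 1.0000, 0.0000).
‖u_2‖ = 1.4142, so q_2 = (-0.7071, 0.7071, 0.0000).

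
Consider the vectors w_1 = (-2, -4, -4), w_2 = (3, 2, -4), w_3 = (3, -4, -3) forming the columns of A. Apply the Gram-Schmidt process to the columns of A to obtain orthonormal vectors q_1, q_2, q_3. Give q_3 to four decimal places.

w_1 = (-2, -4, -4); ‖w_1‖ = 6.0000, so q_1 = (-0.3333, -0.6667, -0.6667).
q_1·w_2 = (-0.3333)·3 + (-0.6667)·2 + (-0.6667)·(-4) = 0.3333.
u_2 = w_2 − 0.3333·q_1 = (3.1111, 2.2222, -3.7778).
‖u_2‖ = 5.3748, so q_2 = (0.5788, 0.4134, -0.7029).
q_1·w_3 = (-0.3333)·3 + (-0.6667)·(-4) + (-0.6667)·(-3) = 3.6667; q_2·w_3 = 0.5788·3 + 0.4134·(-4) + (-0.7029)·(-3) = 2.1913.
u_3 = w_3 − 3.6667·q_1 − 2.1913·q_2 = (2.9538, -2.4615, 0.9846).
‖u_3‖ = 3.9691, so q_3 = (0.7442, -0.6202, 0.2481).

q_3 = (0.7442, -0.6202, 0.2481)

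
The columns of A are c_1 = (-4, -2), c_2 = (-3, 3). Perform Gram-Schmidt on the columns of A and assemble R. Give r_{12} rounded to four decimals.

c_1 = (-4, -2); ‖c_1‖ = 4.4721, so e_1 = (-0.8944, -0.4472).
r_{12} = e_1·c_2 = 1.3416.

r_{12} = 1.3416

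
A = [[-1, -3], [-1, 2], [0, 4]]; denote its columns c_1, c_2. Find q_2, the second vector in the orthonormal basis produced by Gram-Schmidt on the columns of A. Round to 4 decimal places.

c_1 = (-1, -1, 0); ‖c_1‖ = 1.4142, so q_1 = (-0.7071, -0.7071, 0.0000).
q_1·c_2 = (-0.7071)·(-3) + (-0.7071)·2 + 0.0000·4 = 0.7071.
u_2 = c_2 − 0.7071·q_1 = (-2.5000, 2.5000, 4.0000).
‖u_2‖ = 5.3385, so q_2 = (-0.4683, 0.4683, 0.7493).

q_2 = (-0.4683, 0.4683, 0.7493)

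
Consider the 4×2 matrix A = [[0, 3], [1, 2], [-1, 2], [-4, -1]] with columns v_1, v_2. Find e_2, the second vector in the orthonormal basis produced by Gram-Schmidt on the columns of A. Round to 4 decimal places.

e_1 = v_1/‖v_1‖ = (0, 1, -1, -4)/4.2426 = (0.0000, 0.2357, -0.2357, -0.9428).
r_{12} = e_1·v_2 = 0.9428.
u_2 = v_2 − 0.9428·e_1 = (3.0000, 1.7778, 2.2222, -0.1111).
‖u_2‖ = 4.1366, so e_2 = (0.7252, 0.4298, 0.5372, -0.0269).

e_2 = (0.7252, 0.4298, 0.5372, -0.0269)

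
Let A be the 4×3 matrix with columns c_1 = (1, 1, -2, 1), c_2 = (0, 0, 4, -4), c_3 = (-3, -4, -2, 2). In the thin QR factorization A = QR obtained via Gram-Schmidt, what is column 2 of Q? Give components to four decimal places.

q_2 = (0.5071, 0.5071, 0.1690, -0.6761)

c_1 = (1, 1, -2, 1); ‖c_1‖ = 2.6458, so q_1 = (0.3780, 0.3780, -0.7559, 0.3780).
q_1·c_2 = 0.3780·0 + 0.3780·0 + (-0.7559)·4 + 0.3780·(-4) = -4.5356.
u_2 = c_2 + 4.5356·q_1 = (1.7143, 1.7143, 0.5714, -2.2857).
‖u_2‖ = 3.3806, so q_2 = (0.5071, 0.5071, 0.1690, -0.6761).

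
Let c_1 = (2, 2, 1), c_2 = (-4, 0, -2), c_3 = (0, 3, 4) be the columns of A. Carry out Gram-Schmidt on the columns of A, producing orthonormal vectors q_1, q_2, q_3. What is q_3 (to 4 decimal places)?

q_3 = (-0.4472, 0.0000, 0.8944)

c_1 = (2, 2, 1); ‖c_1‖ = 3.0000, so q_1 = (0.6667, 0.6667, 0.3333).
q_1·c_2 = 0.6667·(-4) + 0.6667·0 + 0.3333·(-2) = -3.3333.
u_2 = c_2 + 3.3333·q_1 = (-1.7778, 2.2222, -0.8889).
‖u_2‖ = 2.9814, so q_2 = (-0.5963, 0.7454, -0.2981).
q_1·c_3 = 0.6667·0 + 0.6667·3 + 0.3333·4 = 3.3333; q_2·c_3 = (-0.5963)·0 + 0.7454·3 + (-0.2981)·4 = 1.0435.
u_3 = c_3 − 3.3333·q_1 − 1.0435·q_2 = (-1.6000, 0.0000, 3.2000).
‖u_3‖ = 3.5777, so q_3 = (-0.4472, 0.0000, 0.8944).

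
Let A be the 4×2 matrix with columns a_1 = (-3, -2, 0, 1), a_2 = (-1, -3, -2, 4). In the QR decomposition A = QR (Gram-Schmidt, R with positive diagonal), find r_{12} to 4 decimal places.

q_1 = a_1/‖a_1‖ = (-3, -2, 0, 1)/3.7417 = (-0.8018, -0.5345, 0.0000, 0.2673).
r_{12} = q_1·a_2 = 3.4744.

r_{12} = 3.4744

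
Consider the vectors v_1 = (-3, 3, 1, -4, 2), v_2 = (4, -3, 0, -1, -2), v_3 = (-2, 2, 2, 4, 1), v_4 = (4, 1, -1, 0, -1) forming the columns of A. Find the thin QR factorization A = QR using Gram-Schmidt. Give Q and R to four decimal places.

Q = [[-0.4804, 0.5516, 0.2000, 0.5856], [0.4804, -0.3203, 0.1881, 0.7540], [0.1601, 0.1245, 0.9344, -0.2915], [-0.6405, -0.7295, 0.2269, 0.0588], [0.3203, -0.2135, 0.0045, 0.0109]], R = [[6.2450, -3.3627, 0.0000, -1.9215], [0.0000, 4.3235, -4.6259, 1.9749], [0.0000, 0.0000, 2.7570, 0.0493], [0.0000, 0.0000, 0.0000, 3.3771]]

q_1 = v_1/‖v_1‖ = (-3, 3, 1, -4, 2)/6.2450 = (-0.4804, 0.4804, 0.1601, -0.6405, 0.3203).
r_{12} = q_1·v_2 = -3.3627.
u_2 = v_2 + 3.3627·q_1 = (2.3846, -1.3846, 0.5385, -3.1538, -0.9231).
‖u_2‖ = 4.3235, so q_2 = (0.5516, -0.3203, 0.1245, -0.7295, -0.2135).
r_{13} = q_1·v_3 = 0.0000; r_{23} = q_2·v_3 = -4.6259.
u_3 = v_3 + 0.0000·q_1 + 4.6259·q_2 = (0.5514, 0.5185, 2.5761, 0.6255, 0.0123).
‖u_3‖ = 2.7570, so q_3 = (0.2000, 0.1881, 0.9344, 0.2269, 0.0045).
r_{14} = q_1·v_4 = -1.9215; r_{24} = q_2·v_4 = 1.9749; r_{34} = q_3·v_4 = 0.0493.
u_4 = v_4 + 1.9215·q_1 − 1.9749·q_2 − 0.0493·q_3 = (1.9778, 2.5463, -0.9843, 0.1987, 0.0368).
‖u_4‖ = 3.3771, so q_4 = (0.5856, 0.7540, -0.2915, 0.0588, 0.0109).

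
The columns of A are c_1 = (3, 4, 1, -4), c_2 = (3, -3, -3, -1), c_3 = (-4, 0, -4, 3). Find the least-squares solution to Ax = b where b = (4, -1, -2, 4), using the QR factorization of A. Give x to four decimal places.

c_1 = (3, 4, 1, -4); ‖c_1‖ = 6.4807, so q_1 = (0.4629, 0.6172, 0.1543, -0.6172).
q_1·c_2 = 0.4629·3 + 0.6172·(-3) + 0.1543·(-3) + (-0.6172)·(-1) = -0.3086.
u_2 = c_2 + 0.3086·q_1 = (3.1429, -2.8095, -2.9524, -1.1905).
‖u_2‖ = 5.2825, so q_2 = (0.5950, -0.5319, -0.5589, -0.2254).
q_1·c_3 = 0.4629·(-4) + 0.6172·0 + 0.1543·(-4) + (-0.6172)·3 = -4.3205; q_2·c_3 = 0.5950·(-4) + (-0.5319)·0 + (-0.5589)·(-4) + (-0.2254)·3 = -0.8203.
u_3 = c_3 + 4.3205·q_1 + 0.8203·q_2 = (-1.5119, 2.2304, -3.7918, 0.1485).
‖u_3‖ = 4.6541, so q_3 = (-0.3249, 0.4792, -0.8147, 0.0319).
Qᵀb = (-1.5430, 3.1280, -0.0216).
Back-substitute: x_3 = -0.0216/4.6541 = -0.0046.
x_2 = (3.1280 + 0.8203·(-0.0046))/5.2825 = 0.5914.
x_1 = (-1.5430 + 0.3086·0.5914 + 4.3205·(-0.0046))/6.4807 = -0.2130.

x = (-0.2130, 0.5914, -0.0046)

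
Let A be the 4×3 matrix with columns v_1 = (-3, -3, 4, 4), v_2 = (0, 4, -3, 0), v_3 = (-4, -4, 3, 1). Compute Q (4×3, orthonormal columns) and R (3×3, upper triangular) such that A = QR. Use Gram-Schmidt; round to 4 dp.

v_1 = (-3, -3, 4, 4); ‖v_1‖ = 7.0711, so e_1 = (-0.4243, -0.4243, 0.5657, 0.5657).
e_1·v_2 = (-0.4243)·0 + (-0.4243)·4 + 0.5657·(-3) + 0.5657·0 = -3.3941.
u_2 = v_2 + 3.3941·e_1 = (-1.4400, 2.5600, -1.0800, 1.9200).
‖u_2‖ = 3.6715, so e_2 = (-0.3922, 0.6973, -0.2942, 0.5229).
e_1·v_3 = (-0.4243)·(-4) + (-0.4243)·(-4) + 0.5657·3 + 0.5657·1 = 5.6569; e_2·v_3 = (-0.3922)·(-4) + 0.6973·(-4) + (-0.2942)·3 + 0.5229·1 = -1.5797.
u_3 = v_3 − 5.6569·e_1 + 1.5797·e_2 = (-2.2196, -0.4985, -0.6647, -1.3739).
‖u_3‖ = 2.7394, so e_3 = (-0.8102, -0.1820, -0.2426, -0.5015).

Q = [[-0.4243, -0.3922, -0.8102], [-0.4243, 0.6973, -0.1820], [0.5657, -0.2942, -0.2426], [0.5657, 0.5229, -0.5015]], R = [[7.0711, -3.3941, 5.6569], [0.0000, 3.6715, -1.5797], [0.0000, 0.0000, 2.7394]]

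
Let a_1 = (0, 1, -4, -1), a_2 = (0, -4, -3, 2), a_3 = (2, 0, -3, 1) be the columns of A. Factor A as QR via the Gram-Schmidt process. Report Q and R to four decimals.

a_1 = (0, 1, -4, -1); ‖a_1‖ = 4.2426, so q_1 = (0.0000, 0.2357, -0.9428, -0.2357).
q_1·a_2 = 0.0000·0 + 0.2357·(-4) + (-0.9428)·(-3) + (-0.2357)·2 = 1.4142.
u_2 = a_2 − 1.4142·q_1 = (0.0000, -4.3333, -1.6667, 2.3333).
‖u_2‖ = 5.1962, so q_2 = (0.0000, -0.8340, -0.3208, 0.4491).
q_1·a_3 = 0.0000·2 + 0.2357·0 + (-0.9428)·(-3) + (-0.2357)·1 = 2.5927; q_2·a_3 = 0.0000·2 + (-0.8340)·0 + (-0.3208)·(-3) + 0.4491·1 = 1.4113.
u_3 = a_3 − 2.5927·q_1 − 1.4113·q_2 = (2.0000, 0.5658, -0.1029, 0.9774).
‖u_3‖ = 2.2991, so q_3 = (0.8699, 0.2461, -0.0447, 0.4251).

Q = [[0.0000, 0.0000, 0.8699], [0.2357, -0.8340, 0.2461], [-0.9428, -0.3208, -0.0447], [-0.2357, 0.4491, 0.4251]], R = [[4.2426, 1.4142, 2.5927], [0.0000, 5.1962, 1.4113], [0.0000, 0.0000, 2.2991]]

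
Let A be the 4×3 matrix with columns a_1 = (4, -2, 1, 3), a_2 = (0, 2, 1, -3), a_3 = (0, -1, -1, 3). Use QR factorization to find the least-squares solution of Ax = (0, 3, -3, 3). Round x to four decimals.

e_1 = a_1/‖a_1‖ = (4, -2, 1, 3)/5.4772 = (0.7303, -0.3651, 0.1826, 0.5477).
r_{12} = e_1·a_2 = -2.1909.
u_2 = a_2 + 2.1909·e_1 = (1.6000, 1.2000, 1.4000, -1.8000).
‖u_2‖ = 3.0332, so e_2 = (0.5275, 0.3956, 0.4616, -0.5934).
r_{13} = e_1·a_3 = 1.8257; r_{23} = e_2·a_3 = -2.6375.
u_3 = a_3 − 1.8257·e_1 + 2.6375·e_2 = (0.0580, 0.7101, -0.1159, 0.4348).
‖u_3‖ = 0.8427, so e_3 = (0.0688, 0.8427, -0.1376, 0.5159).
Qᵀb = (0.0000, -1.9781, 4.4887).
Back-substitute: x_3 = 4.4887/0.8427 = 5.3265.
x_2 = (-1.9781 + 2.6375·5.3265)/3.0332 = 3.9796.
x_1 = (0.0000 + 2.1909·3.9796 − 1.8257·5.3265)/5.4772 = -0.1837.

x = (-0.1837, 3.9796, 5.3265)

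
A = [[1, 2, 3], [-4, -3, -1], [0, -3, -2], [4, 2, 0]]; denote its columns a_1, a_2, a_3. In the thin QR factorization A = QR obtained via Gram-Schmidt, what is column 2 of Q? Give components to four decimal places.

q_1 = a_1/‖a_1‖ = (1, -4, 0, 4)/5.7446 = (0.1741, -0.6963, 0.0000, 0.6963).
r_{12} = q_1·a_2 = 3.8297.
u_2 = a_2 − 3.8297·q_1 = (1.3333, -0.3333, -3.0000, -0.6667).
‖u_2‖ = 3.3665, so q_2 = (0.3961, -0.0990, -0.8911, -0.1980).

q_2 = (0.3961, -0.0990, -0.8911, -0.1980)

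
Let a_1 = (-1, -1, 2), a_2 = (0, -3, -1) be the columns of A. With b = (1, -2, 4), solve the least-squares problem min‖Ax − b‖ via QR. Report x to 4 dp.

x = (1.4915, 0.0508)

a_1 = (-1, -1, 2); ‖a_1‖ = 2.4495, so q_1 = (-0.4082, -0.4082, 0.8165).
q_1·a_2 = (-0.4082)·0 + (-0.4082)·(-3) + 0.8165·(-1) = 0.4082.
u_2 = a_2 − 0.4082·q_1 = (0.1667, -2.8333, -1.3333).
‖u_2‖ = 3.1358, so q_2 = (0.0531, -0.9035, -0.4252).
Qᵀb = (3.6742, 0.1594).
Back-substitute: x_2 = 0.1594/3.1358 = 0.0508.
x_1 = (3.6742 − 0.4082·0.0508)/2.4495 = 1.4915.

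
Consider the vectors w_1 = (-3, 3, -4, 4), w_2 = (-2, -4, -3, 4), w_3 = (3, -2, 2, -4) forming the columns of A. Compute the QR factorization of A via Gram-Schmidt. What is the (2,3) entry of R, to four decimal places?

w_1 = (-3, 3, -4, 4); ‖w_1‖ = 7.0711, so e_1 = (-0.4243, 0.4243, -0.5657, 0.5657).
e_1·w_2 = (-0.4243)·(-2) + 0.4243·(-4) + (-0.5657)·(-3) + 0.5657·4 = 3.1113.
u_2 = w_2 − 3.1113·e_1 = (-0.6800, -5.3200, -1.2400, 2.2400).
‖u_2‖ = 5.9431, so e_2 = (-0.1144, -0.8952, -0.2086, 0.3769).
r_{23} = e_2·w_3 = -0.4779.

r_{23} = -0.4779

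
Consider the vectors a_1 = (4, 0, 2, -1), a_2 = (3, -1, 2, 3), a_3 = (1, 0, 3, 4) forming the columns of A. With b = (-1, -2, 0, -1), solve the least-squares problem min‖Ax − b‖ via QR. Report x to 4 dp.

x = (-0.2206, 0.3042, -0.3871)

a_1 = (4, 0, 2, -1); ‖a_1‖ = 4.5826, so e_1 = (0.8729, 0.0000, 0.4364, -0.2182).
e_1·a_2 = 0.8729·3 + 0.0000·(-1) + 0.4364·2 + (-0.2182)·3 = 2.8368.
u_2 = a_2 − 2.8368·e_1 = (0.5238, -1.0000, 0.7619, 3.6190).
‖u_2‖ = 3.8668, so e_2 = (0.1355, -0.2586, 0.1970, 0.9359).
e_1·a_3 = 0.8729·1 + 0.0000·0 + 0.4364·3 + (-0.2182)·4 = 1.3093; e_2·a_3 = 0.1355·1 + (-0.2586)·0 + 0.1970·3 + 0.9359·4 = 4.4703.
u_3 = a_3 − 1.3093·e_1 − 4.4703·e_2 = (-0.7484, 1.1561, 1.5478, 0.1019).
‖u_3‖ = 2.0743, so e_3 = (-0.3608, 0.5573, 0.7462, 0.0491).
Qᵀb = (-0.6547, -0.5542, -0.8030).
Back-substitute: x_3 = -0.8030/2.0743 = -0.3871.
x_2 = (-0.5542 − 4.4703·(-0.3871))/3.8668 = 0.3042.
x_1 = (-0.6547 − 2.8368·0.3042 − 1.3093·(-0.3871))/4.5826 = -0.2206.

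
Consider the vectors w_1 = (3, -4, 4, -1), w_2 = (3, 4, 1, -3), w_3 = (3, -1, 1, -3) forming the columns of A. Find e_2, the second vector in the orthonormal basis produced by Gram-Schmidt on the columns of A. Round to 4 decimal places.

e_1 = w_1/‖w_1‖ = (3, -4, 4, -1)/6.4807 = (0.4629, -0.6172, 0.6172, -0.1543).
r_{12} = e_1·w_2 = 0.0000.
u_2 = w_2 + 0.0000·e_1 = (3.0000, 4.0000, 1.0000, -3.0000).
‖u_2‖ = 5.9161, so e_2 = (0.5071, 0.6761, 0.1690, -0.5071).

e_2 = (0.5071, 0.6761, 0.1690, -0.5071)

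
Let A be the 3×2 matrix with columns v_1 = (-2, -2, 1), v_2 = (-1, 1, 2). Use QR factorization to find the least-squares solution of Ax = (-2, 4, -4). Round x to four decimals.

x = (-0.8800, -0.0400)

v_1 = (-2, -2, 1); ‖v_1‖ = 3.0000, so q_1 = (-0.6667, -0.6667, 0.3333).
q_1·v_2 = (-0.6667)·(-1) + (-0.6667)·1 + 0.3333·2 = 0.6667.
u_2 = v_2 − 0.6667·q_1 = (-0.5556, 1.4444, 1.7778).
‖u_2‖ = 2.3570, so q_2 = (-0.2357, 0.6128, 0.7542).
Qᵀb = (-2.6667, -0.0943).
Back-substitute: x_2 = -0.0943/2.3570 = -0.0400.
x_1 = (-2.6667 − 0.6667·(-0.0400))/3.0000 = -0.8800.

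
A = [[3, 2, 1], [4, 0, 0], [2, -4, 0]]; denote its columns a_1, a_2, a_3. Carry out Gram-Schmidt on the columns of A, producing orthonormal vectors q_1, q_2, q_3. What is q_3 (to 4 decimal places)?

q_1 = a_1/‖a_1‖ = (3, 4, 2)/5.3852 = (0.5571, 0.7428, 0.3714).
r_{12} = q_1·a_2 = -0.3714.
u_2 = a_2 + 0.3714·q_1 = (2.2069, 0.2759, -3.8621).
‖u_2‖ = 4.4567, so q_2 = (0.4952, 0.0619, -0.8666).
r_{13} = q_1·a_3 = 0.5571; r_{23} = q_2·a_3 = 0.4952.
u_3 = a_3 − 0.5571·q_1 − 0.4952·q_2 = (0.4444, -0.4444, 0.2222).
‖u_3‖ = 0.6667, so q_3 = (0.6667, -0.6667, 0.3333).

q_3 = (0.6667, -0.6667, 0.3333)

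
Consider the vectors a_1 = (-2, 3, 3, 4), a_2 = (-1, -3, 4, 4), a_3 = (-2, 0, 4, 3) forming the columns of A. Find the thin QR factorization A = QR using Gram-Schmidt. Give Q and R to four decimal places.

a_1 = (-2, 3, 3, 4); ‖a_1‖ = 6.1644, so q_1 = (-0.3244, 0.4867, 0.4867, 0.6489).
q_1·a_2 = (-0.3244)·(-1) + 0.4867·(-3) + 0.4867·4 + 0.6489·4 = 3.4066.
u_2 = a_2 − 3.4066·q_1 = (0.1053, -4.6579, 2.3421, 1.7895).
‖u_2‖ = 5.5131, so q_2 = (0.0191, -0.8449, 0.4248, 0.3246).
q_1·a_3 = (-0.3244)·(-2) + 0.4867·0 + 0.4867·4 + 0.6489·3 = 4.5422; q_2·a_3 = 0.0191·(-2) + (-0.8449)·0 + 0.4248·4 + 0.3246·3 = 2.6349.
u_3 = a_3 − 4.5422·q_1 − 2.6349·q_2 = (-0.5766, 0.0156, 0.6701, -0.8026).
‖u_3‖ = 1.1941, so q_3 = (-0.4829, 0.0131, 0.5612, -0.6721).

Q = [[-0.3244, 0.0191, -0.4829], [0.4867, -0.8449, 0.0131], [0.4867, 0.4248, 0.5612], [0.6489, 0.3246, -0.6721]], R = [[6.1644, 3.4066, 4.5422], [0.0000, 5.5131, 2.6349], [0.0000, 0.0000, 1.1941]]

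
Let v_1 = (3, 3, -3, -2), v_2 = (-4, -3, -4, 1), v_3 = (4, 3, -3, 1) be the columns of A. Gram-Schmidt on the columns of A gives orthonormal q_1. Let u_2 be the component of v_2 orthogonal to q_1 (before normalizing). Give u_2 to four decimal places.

u_2 = (-2.9355, -1.9355, -5.0645, 0.2903)

v_1 = (3, 3, -3, -2); ‖v_1‖ = 5.5678, so q_1 = (0.5388, 0.5388, -0.5388, -0.3592).
q_1·v_2 = 0.5388·(-4) + 0.5388·(-3) + (-0.5388)·(-4) + (-0.3592)·1 = -1.9757.
u_2 = v_2 + 1.9757·q_1 = (-2.9355, -1.9355, -5.0645, 0.2903).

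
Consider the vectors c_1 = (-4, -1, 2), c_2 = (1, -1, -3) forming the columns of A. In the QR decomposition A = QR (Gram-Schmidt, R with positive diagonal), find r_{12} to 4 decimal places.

e_1 = c_1/‖c_1‖ = (-4, -1, 2)/4.5826 = (-0.8729, -0.2182, 0.4364).
r_{12} = e_1·c_2 = -1.9640.

r_{12} = -1.9640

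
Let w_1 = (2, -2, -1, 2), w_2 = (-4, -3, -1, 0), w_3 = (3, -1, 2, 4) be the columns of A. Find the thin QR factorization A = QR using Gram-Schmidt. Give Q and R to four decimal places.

Q = [[0.5547, -0.7554, -0.1877], [-0.5547, -0.6194, -0.0160], [-0.2774, -0.2115, 0.7989], [0.5547, 0.0302, 0.5712]], R = [[3.6056, -0.2774, 3.8829], [0.0000, 5.0915, -1.9490], [0.0000, 0.0000, 3.3354]]

w_1 = (2, -2, -1, 2); ‖w_1‖ = 3.6056, so q_1 = (0.5547, -0.5547, -0.2774, 0.5547).
q_1·w_2 = 0.5547·(-4) + (-0.5547)·(-3) + (-0.2774)·(-1) + 0.5547·0 = -0.2774.
u_2 = w_2 + 0.2774·q_1 = (-3.8462, -3.1538, -1.0769, 0.1538).
‖u_2‖ = 5.0915, so q_2 = (-0.7554, -0.6194, -0.2115, 0.0302).
q_1·w_3 = 0.5547·3 + (-0.5547)·(-1) + (-0.2774)·2 + 0.5547·4 = 3.8829; q_2·w_3 = (-0.7554)·3 + (-0.6194)·(-1) + (-0.2115)·2 + 0.0302·4 = -1.9490.
u_3 = w_3 − 3.8829·q_1 + 1.9490·q_2 = (-0.6261, -0.0534, 2.6647, 1.9050).
‖u_3‖ = 3.3354, so q_3 = (-0.1877, -0.0160, 0.7989, 0.5712).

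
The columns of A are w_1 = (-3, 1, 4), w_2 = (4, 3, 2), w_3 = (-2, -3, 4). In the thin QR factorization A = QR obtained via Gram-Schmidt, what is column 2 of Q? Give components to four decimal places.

w_1 = (-3, 1, 4); ‖w_1‖ = 5.0990, so e_1 = (-0.5883, 0.1961, 0.7845).
e_1·w_2 = (-0.5883)·4 + 0.1961·3 + 0.7845·2 = -0.1961.
u_2 = w_2 + 0.1961·e_1 = (3.8846, 3.0385, 2.1538).
‖u_2‖ = 5.3816, so e_2 = (0.7218, 0.5646, 0.4002).

e_2 = (0.7218, 0.5646, 0.4002)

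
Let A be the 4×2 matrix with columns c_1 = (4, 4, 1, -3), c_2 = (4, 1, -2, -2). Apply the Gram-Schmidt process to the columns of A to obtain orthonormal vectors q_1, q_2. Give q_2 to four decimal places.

c_1 = (4, 4, 1, -3); ‖c_1‖ = 6.4807, so q_1 = (0.6172, 0.6172, 0.1543, -0.4629).
q_1·c_2 = 0.6172·4 + 0.6172·1 + 0.1543·(-2) + (-0.4629)·(-2) = 3.7033.
u_2 = c_2 − 3.7033·q_1 = (1.7143, -1.2857, -2.5714, -0.2857).
‖u_2‖ = 3.3594, so q_2 = (0.5103, -0.3827, -0.7654, -0.0850).

q_2 = (0.5103, -0.3827, -0.7654, -0.0850)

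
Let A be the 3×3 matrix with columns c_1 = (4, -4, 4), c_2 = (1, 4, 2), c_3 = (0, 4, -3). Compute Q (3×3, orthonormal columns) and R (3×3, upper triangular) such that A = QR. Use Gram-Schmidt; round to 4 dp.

Q = [[0.5774, 0.2933, 0.7620], [-0.5774, 0.8066, 0.1270], [0.5774, 0.5133, -0.6350]], R = [[6.9282, -0.5774, -4.0415], [0.0000, 4.5461, 1.6864], [0.0000, 0.0000, 2.4130]]

q_1 = c_1/‖c_1‖ = (4, -4, 4)/6.9282 = (0.5774, -0.5774, 0.5774).
r_{12} = q_1·c_2 = -0.5774.
u_2 = c_2 + 0.5774·q_1 = (1.3333, 3.6667, 2.3333).
‖u_2‖ = 4.5461, so q_2 = (0.2933, 0.8066, 0.5133).
r_{13} = q_1·c_3 = -4.0415; r_{23} = q_2·c_3 = 1.6864.
u_3 = c_3 + 4.0415·q_1 − 1.6864·q_2 = (1.8387, 0.3065, -1.5323).
‖u_3‖ = 2.4130, so q_3 = (0.7620, 0.1270, -0.6350).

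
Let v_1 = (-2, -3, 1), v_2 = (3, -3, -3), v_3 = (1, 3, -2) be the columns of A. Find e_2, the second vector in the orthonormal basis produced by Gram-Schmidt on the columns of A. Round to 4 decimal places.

e_2 = (0.5774, -0.5774, -0.5774)

e_1 = v_1/‖v_1‖ = (-2, -3, 1)/3.7417 = (-0.5345, -0.8018, 0.2673).
r_{12} = e_1·v_2 = 0.0000.
u_2 = v_2 + 0.0000·e_1 = (3.0000, -3.0000, -3.0000).
‖u_2‖ = 5.1962, so e_2 = (0.5774, -0.5774, -0.5774).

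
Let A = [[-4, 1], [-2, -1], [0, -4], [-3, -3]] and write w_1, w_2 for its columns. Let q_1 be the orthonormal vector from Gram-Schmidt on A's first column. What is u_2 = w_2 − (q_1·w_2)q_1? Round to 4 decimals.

q_1 = w_1/‖w_1‖ = (-4, -2, 0, -3)/5.3852 = (-0.7428, -0.3714, 0.0000, -0.5571).
r_{12} = q_1·w_2 = 1.2999.
u_2 = w_2 − 1.2999·q_1 = (1.9655, -0.5172, -4.0000, -2.2759).

u_2 = (1.9655, -0.5172, -4.0000, -2.2759)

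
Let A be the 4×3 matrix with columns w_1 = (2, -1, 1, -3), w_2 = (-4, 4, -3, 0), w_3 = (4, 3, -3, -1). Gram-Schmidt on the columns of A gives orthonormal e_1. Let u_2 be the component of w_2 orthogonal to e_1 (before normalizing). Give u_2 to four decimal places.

u_2 = (-2.0000, 3.0000, -2.0000, -3.0000)

w_1 = (2, -1, 1, -3); ‖w_1‖ = 3.8730, so e_1 = (0.5164, -0.2582, 0.2582, -0.7746).
e_1·w_2 = 0.5164·(-4) + (-0.2582)·4 + 0.2582·(-3) + (-0.7746)·0 = -3.8730.
u_2 = w_2 + 3.8730·e_1 = (-2.0000, 3.0000, -2.0000, -3.0000).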